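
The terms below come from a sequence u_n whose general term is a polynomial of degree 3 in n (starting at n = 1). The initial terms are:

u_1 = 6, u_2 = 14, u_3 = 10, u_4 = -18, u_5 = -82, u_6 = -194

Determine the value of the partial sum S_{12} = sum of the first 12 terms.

1st diffs: 8, -4, -28, -64, -112.
2nd diffs: -12, -24, -36, -48.
3rd diffs: -12, -12, -12 (constant).
Newton forward-difference form: u_n = 6 + 8·C(n-1,1) + (-12)·C(n-1,2) + (-12)·C(n-1,3).
Continuing: …, -366, -610, -938, -1362, …, u_{12} = -2546.
Summing n = 1..12 (12 terms) gives -7980.

-7980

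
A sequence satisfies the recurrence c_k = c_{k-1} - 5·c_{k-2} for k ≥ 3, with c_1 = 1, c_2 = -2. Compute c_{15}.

c_3 = -7;  c_4 = 3;  c_5 = 38;  …;  c_{12} = -10617;  c_{13} = -6607;  c_{14} = 46478;  c_{15} = 79513.

79513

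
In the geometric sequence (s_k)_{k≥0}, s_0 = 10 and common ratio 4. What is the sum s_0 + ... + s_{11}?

55924050

s_k = 10·4^(k-0).
S = 10·(4^12 - 1)/(4 - 1) = 10·(16777216 - 1)/(3) = 55924050.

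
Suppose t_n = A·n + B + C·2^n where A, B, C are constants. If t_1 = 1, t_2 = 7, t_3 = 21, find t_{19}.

2097109

The three given values yield: A + B + 2C = 1; 2A + B + 4C = 7; 3A + B + 8C = 21.
Subtracting the first from the second: A + 2C = 6.
Subtracting the second from the third: A + 4C = 14.
Solving: C = 4, A = -2, then B = -5.
Hence t_{19} = -2·19 + (-5) + 4·524288 = 2097109.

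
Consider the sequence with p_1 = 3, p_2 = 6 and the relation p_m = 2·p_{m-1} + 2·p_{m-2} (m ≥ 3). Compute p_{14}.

1117824

Step forward from the initial values:
p_3 = 18;  p_4 = 48;  p_5 = 132;  …;  p_{11} = 54816;  p_{12} = 149760;  p_{13} = 409152;  p_{14} = 1117824.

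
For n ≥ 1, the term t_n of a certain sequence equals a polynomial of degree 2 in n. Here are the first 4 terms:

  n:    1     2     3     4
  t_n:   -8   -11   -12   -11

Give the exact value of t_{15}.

132

1st diffs: -3, -1, 1.
2nd diffs: 2, 2 (constant).
Newton forward-difference form: t_n = -8 + (-3)·C(n-1,1) + 2·C(n-1,2).
At n = 15: n-1 = 14, so t_{15} = -8 - 42 + 182 = 132.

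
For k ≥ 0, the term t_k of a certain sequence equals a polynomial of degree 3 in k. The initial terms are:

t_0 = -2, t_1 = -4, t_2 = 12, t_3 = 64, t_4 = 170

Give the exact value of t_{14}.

8160

1st diffs: -2, 16, 52, 106.
2nd diffs: 18, 36, 54.
3rd diffs: 18, 18 (constant).
Newton forward-difference form: t_k = -2 + (-2)·C(k,1) + 18·C(k,2) + 18·C(k,3).
At k = 14: k = 14, so t_{14} = -2 - 28 + 1638 + 6552 = 8160.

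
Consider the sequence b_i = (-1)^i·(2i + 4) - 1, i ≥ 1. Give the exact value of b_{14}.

31

(-1)^14 = 1; 2i + 4 at i=14 is 32; so b_{14} = 31.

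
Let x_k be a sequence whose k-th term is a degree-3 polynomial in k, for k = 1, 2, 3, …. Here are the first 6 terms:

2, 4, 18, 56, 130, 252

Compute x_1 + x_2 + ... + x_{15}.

1st diffs: 2, 14, 38, 74, 122.
2nd diffs: 12, 24, 36, 48.
3rd diffs: 12, 12, 12 (constant).
Newton forward-difference form: x_k = 2 + 2·C(k-1,1) + 12·C(k-1,2) + 12·C(k-1,3).
Continuing: …, 434, 688, 1026, 1460, …, x_{15} = 5490.
Summing k = 1..15 (15 terms) gives 22080.

22080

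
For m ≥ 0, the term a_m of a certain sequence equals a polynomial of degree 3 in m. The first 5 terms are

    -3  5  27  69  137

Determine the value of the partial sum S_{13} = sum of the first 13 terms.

1st diffs: 8, 22, 42, 68.
2nd diffs: 14, 20, 26.
3rd diffs: 6, 6 (constant).
So a_m = m^3 + 4m^2 + 3m - 3.
Continuing: …, 237, 375, 557, 789, …, a_{12} = 2337.
Summing m = 0..12 (13 terms) gives 8879.

8879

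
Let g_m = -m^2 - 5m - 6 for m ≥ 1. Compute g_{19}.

g_{19} = -1·19^2 - 5·19 - 6 = -462.

-462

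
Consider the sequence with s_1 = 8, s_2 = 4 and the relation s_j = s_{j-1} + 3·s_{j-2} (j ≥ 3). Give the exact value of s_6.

244

Applying the relation repeatedly:
s_3 = 28; s_4 = 40; s_5 = 124; s_6 = 244.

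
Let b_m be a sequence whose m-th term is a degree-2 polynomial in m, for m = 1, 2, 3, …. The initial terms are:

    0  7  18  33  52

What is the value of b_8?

133

1st diffs: 7, 11, 15, 19.
2nd diffs: 4, 4, 4 (constant).
Newton forward-difference form: b_m = 7·C(m-1,1) + 4·C(m-1,2).
At m = 8: m-1 = 7, so b_8 = 49 + 84 = 133.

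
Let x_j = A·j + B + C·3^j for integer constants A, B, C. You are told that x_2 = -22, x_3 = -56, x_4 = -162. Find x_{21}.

-20920706372

At j = 2, 3, 4: 2A + B + 9C = -22; 3A + B + 27C = -56; 4A + B + 81C = -162.
Subtracting the first from the second: A + 18C = -34.
Subtracting the second from the third: A + 54C = -106.
Solving: C = -2, A = 2, then B = -8.
So x_j = 2·j + (-8) + (-2)·3^j; at j=21 this is -20920706372.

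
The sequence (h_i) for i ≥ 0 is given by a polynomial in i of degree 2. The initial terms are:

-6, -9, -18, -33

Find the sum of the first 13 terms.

-2028

1st diffs: -3, -9, -15.
2nd diffs: -6, -6 (constant).
Newton forward-difference form: h_i = -6 + (-3)·C(i,1) + (-6)·C(i,2).
Continuing: …, -54, -81, -114, -153, …, h_{12} = -438.
Summing i = 0..12 (13 terms) gives -2028.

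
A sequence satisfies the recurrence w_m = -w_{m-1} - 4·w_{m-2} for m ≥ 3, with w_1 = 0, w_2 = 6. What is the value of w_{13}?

Compute successive terms:
w_3 = -6;  w_4 = -18;  w_5 = 42;  …;  w_{10} = -1026;  w_{11} = -1830;  w_{12} = 5934;  w_{13} = 1386.

1386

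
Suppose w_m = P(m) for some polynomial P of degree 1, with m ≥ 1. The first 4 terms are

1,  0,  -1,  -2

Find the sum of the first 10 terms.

-35

1st diffs: -1, -1, -1 (constant).
So w_m = -m + 2.
Continuing: …, -3, -4, -5, -6, …, w_{10} = -8.
Summing m = 1..10 (10 terms) gives -35.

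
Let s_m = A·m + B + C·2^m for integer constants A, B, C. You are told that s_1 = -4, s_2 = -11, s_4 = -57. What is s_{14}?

At m = 1, 2, 4: A + B + 2C = -4; 2A + B + 4C = -11; 4A + B + 16C = -57.
Subtracting the first from the second: A + 2C = -7.
Subtracting the second from the third: 2A + 12C = -46.
Solving: C = -4, A = 1, then B = 3.
Therefore s_{14} = 14 + 3 + (-4)·16384 = -65519.

-65519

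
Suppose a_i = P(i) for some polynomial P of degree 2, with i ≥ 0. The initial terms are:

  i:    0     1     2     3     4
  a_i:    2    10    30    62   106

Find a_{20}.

2442

1st diffs: 8, 20, 32, 44.
2nd diffs: 12, 12, 12 (constant).
Newton forward-difference form: a_i = 2 + 8·C(i,1) + 12·C(i,2).
At i = 20: i = 20, so a_{20} = 2 + 160 + 2280 = 2442.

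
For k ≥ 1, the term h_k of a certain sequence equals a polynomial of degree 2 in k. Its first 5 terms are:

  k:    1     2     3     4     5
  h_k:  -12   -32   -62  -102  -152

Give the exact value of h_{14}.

1st diffs: -20, -30, -40, -50.
2nd diffs: -10, -10, -10 (constant).
Newton forward-difference form: h_k = -12 + (-20)·C(k-1,1) + (-10)·C(k-1,2).
At k = 14: k-1 = 13, so h_{14} = -12 - 260 - 780 = -1052.

-1052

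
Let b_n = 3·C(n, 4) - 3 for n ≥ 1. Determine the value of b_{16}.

C(16, 4) = 1820, so b_{16} = 5457.

5457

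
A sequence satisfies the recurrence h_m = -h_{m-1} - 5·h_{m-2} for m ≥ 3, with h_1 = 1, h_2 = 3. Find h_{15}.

h_3 = -8;  h_4 = -7;  h_5 = 47;  …;  h_{12} = 13148;  h_{13} = -3583;  h_{14} = -62157;  h_{15} = 80072.

80072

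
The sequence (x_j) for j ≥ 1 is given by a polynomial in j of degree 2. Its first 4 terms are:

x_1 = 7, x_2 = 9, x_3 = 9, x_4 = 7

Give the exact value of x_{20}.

1st diffs: 2, 0, -2.
2nd diffs: -2, -2 (constant).
So x_j = -j^2 + 5j + 3.
Evaluating at j = 20 gives x_{20} = -297.

-297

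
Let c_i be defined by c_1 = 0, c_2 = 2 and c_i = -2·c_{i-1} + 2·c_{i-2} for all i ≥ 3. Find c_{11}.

Step forward from the initial values:
c_3 = -4, c_4 = 12, c_5 = -32, c_6 = 88, c_7 = -240, c_8 = 656, c_9 = -1792, c_{10} = 4896, c_{11} = -13376.

-13376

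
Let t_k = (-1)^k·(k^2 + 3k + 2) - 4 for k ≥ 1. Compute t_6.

52

(-1)^6 = 1; k^2 + 3k + 2 at k=6 is 56; so t_6 = 52.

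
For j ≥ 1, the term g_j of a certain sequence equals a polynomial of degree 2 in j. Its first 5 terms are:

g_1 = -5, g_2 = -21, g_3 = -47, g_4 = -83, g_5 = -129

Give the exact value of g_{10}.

-509

1st diffs: -16, -26, -36, -46.
2nd diffs: -10, -10, -10 (constant).
So g_j = -5j^2 - j + 1.
Evaluating at j = 10 gives g_{10} = -509.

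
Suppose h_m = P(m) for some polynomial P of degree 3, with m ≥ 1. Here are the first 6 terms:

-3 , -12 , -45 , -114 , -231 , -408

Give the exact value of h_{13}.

1st diffs: -9, -33, -69, -117, -177.
2nd diffs: -24, -36, -48, -60.
3rd diffs: -12, -12, -12 (constant).
Newton forward-difference form: h_m = -3 + (-9)·C(m-1,1) + (-24)·C(m-1,2) + (-12)·C(m-1,3).
At m = 13: m-1 = 12, so h_{13} = -3 - 108 - 1584 - 2640 = -4335.

-4335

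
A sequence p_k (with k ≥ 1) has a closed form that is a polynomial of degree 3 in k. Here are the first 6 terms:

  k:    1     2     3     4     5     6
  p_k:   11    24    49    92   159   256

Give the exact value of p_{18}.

5944

1st diffs: 13, 25, 43, 67, 97.
2nd diffs: 12, 18, 24, 30.
3rd diffs: 6, 6, 6 (constant).
So p_k = k^3 + 6k + 4.
Evaluating at k = 18 gives p_{18} = 5944.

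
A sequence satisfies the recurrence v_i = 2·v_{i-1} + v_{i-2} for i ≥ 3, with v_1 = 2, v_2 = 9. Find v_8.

Iterate the recurrence:
v_3 = 20;  v_4 = 49;  v_5 = 118;  v_6 = 285;  v_7 = 688;  v_8 = 1661.

1661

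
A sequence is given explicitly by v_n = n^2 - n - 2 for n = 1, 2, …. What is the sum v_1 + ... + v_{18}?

Over n = 1..18: Σn = 171, Σn² = 2109.
Total = (1)·2109 + (-1)·171 + (-2)·18 = 1902.

1902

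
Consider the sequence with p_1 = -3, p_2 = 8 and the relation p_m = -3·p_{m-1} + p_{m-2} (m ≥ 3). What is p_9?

Compute successive terms:
p_3 = -27, p_4 = 89, p_5 = -294, p_6 = 971, p_7 = -3207, p_8 = 10592, p_9 = -34983.

-34983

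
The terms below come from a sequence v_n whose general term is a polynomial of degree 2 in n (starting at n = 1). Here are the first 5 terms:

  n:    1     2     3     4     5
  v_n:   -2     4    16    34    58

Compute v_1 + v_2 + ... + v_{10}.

970

1st diffs: 6, 12, 18, 24.
2nd diffs: 6, 6, 6 (constant).
Newton forward-difference form: v_n = -2 + 6·C(n-1,1) + 6·C(n-1,2).
Continuing: …, 88, 124, 166, 214, …, v_{10} = 268.
Summing n = 1..10 (10 terms) gives 970.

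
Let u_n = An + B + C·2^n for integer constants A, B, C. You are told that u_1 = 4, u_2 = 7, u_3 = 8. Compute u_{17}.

-130986

The three given values yield: A + B + 2C = 4; 2A + B + 4C = 7; 3A + B + 8C = 8.
Subtracting the first from the second: A + 2C = 3.
Subtracting the second from the third: A + 4C = 1.
Solving: C = -1, A = 5, then B = 1.
So u_n = 5·n + 1 + (-1)·2^n; at n=17 this is -130986.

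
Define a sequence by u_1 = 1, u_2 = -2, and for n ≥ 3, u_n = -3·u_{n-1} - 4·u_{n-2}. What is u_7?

-46

Step forward from the initial values:
u_3 = 2; u_4 = 2; u_5 = -14; u_6 = 34; u_7 = -46.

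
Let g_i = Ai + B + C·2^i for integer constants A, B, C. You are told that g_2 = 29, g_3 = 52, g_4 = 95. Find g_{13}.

The three given values yield: 2A + B + 4C = 29; 3A + B + 8C = 52; 4A + B + 16C = 95.
Subtracting the first from the second: A + 4C = 23.
Subtracting the second from the third: A + 8C = 43.
Solving: C = 5, A = 3, then B = 3.
Hence g_{13} = 3·13 + 3 + 5·8192 = 41002.

41002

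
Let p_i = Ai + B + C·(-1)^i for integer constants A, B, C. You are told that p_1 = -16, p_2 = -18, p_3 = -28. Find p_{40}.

-246

At i = 1, 2, 3: A + B - C = -16; 2A + B + C = -18; 3A + B - C = -28.
Subtracting the first from the second: A + 2C = -2.
Subtracting the second from the third: A - 2C = -10.
Solving: C = 2, A = -6, then B = -8.
Hence p_{40} = -6·40 + (-8) + 2·1 = -246.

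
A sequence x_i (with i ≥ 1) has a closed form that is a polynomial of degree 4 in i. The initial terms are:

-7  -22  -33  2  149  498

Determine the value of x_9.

4017

1st diffs: -15, -11, 35, 147, 349.
2nd diffs: 4, 46, 112, 202.
3rd diffs: 42, 66, 90.
4th diffs: 24, 24 (constant).
Newton forward-difference form: x_i = -7 + (-15)·C(i-1,1) + 4·C(i-1,2) + 42·C(i-1,3) + 24·C(i-1,4).
At i = 9: i-1 = 8, so x_9 = -7 - 120 + 112 + 2352 + 1680 = 4017.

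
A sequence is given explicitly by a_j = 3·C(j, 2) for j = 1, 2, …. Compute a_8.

C(8, 2) = 28, so a_8 = 84.

84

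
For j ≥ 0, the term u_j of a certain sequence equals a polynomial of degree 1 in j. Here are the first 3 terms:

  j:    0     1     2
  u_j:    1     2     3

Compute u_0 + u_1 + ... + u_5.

1st diffs: 1, 1 (constant).
So u_j = j + 1.
Continuing: 4, 5, 6.
Summing j = 0..5 (6 terms) gives 21.

21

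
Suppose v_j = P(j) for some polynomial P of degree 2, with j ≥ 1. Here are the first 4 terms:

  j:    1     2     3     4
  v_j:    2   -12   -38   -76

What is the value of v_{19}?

-2086

1st diffs: -14, -26, -38.
2nd diffs: -12, -12 (constant).
So v_j = -6j^2 + 4j + 4.
Evaluating at j = 19 gives v_{19} = -2086.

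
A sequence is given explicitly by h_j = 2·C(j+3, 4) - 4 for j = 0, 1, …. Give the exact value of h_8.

656

C(11, 4) = 330, so h_8 = 656.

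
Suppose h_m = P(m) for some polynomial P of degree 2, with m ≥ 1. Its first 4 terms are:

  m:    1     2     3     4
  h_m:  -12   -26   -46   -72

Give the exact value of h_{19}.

1st diffs: -14, -20, -26.
2nd diffs: -6, -6 (constant).
Newton forward-difference form: h_m = -12 + (-14)·C(m-1,1) + (-6)·C(m-1,2).
At m = 19: m-1 = 18, so h_{19} = -12 - 252 - 918 = -1182.

-1182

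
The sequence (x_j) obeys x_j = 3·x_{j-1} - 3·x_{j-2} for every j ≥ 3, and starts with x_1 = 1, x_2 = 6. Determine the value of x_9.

Iterate the recurrence:
x_3 = 15; x_4 = 27; x_5 = 36; x_6 = 27; x_7 = -27; x_8 = -162; x_9 = -405.

-405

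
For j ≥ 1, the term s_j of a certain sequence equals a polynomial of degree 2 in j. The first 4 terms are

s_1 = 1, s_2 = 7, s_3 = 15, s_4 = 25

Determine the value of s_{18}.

1st diffs: 6, 8, 10.
2nd diffs: 2, 2 (constant).
So s_j = j^2 + 3j - 3.
Evaluating at j = 18 gives s_{18} = 375.

375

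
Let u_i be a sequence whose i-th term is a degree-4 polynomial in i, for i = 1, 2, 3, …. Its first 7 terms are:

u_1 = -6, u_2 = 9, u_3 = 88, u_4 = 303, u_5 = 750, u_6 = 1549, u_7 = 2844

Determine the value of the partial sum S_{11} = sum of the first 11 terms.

1st diffs: 15, 79, 215, 447, 799, 1295.
2nd diffs: 64, 136, 232, 352, 496.
3rd diffs: 72, 96, 120, 144.
4th diffs: 24, 24, 24 (constant).
Newton forward-difference form: u_i = -6 + 15·C(i-1,1) + 64·C(i-1,2) + 72·C(i-1,3) + 24·C(i-1,4).
Continuing: 4803, 7618, 11505, 16704.
Summing i = 1..11 (11 terms) gives 46167.

46167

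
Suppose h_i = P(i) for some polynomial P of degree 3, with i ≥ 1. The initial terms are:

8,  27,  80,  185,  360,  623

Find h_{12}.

5057

1st diffs: 19, 53, 105, 175, 263.
2nd diffs: 34, 52, 70, 88.
3rd diffs: 18, 18, 18 (constant).
Newton forward-difference form: h_i = 8 + 19·C(i-1,1) + 34·C(i-1,2) + 18·C(i-1,3).
At i = 12: i-1 = 11, so h_{12} = 8 + 209 + 1870 + 2970 = 5057.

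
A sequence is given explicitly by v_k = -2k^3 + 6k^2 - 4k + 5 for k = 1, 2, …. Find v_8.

v_8 = -2·8^3 + 6·8^2 - 4·8 + 5 = -667.

-667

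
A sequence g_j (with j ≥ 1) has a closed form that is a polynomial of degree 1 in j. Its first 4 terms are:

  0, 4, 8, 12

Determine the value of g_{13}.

1st diffs: 4, 4, 4 (constant).
So g_j = 4j - 4.
Evaluating at j = 13 gives g_{13} = 48.

48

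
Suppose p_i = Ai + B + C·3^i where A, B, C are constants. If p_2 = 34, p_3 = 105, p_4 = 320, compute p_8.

26236

Plug in i = 2, 3, 4: 2A + B + 9C = 34; 3A + B + 27C = 105; 4A + B + 81C = 320.
Subtracting the first from the second: A + 18C = 71.
Subtracting the second from the third: A + 54C = 215.
Solving: C = 4, A = -1, then B = 0.
So p_i = -1·i + 0 + 4·3^i; at i=8 this is 26236.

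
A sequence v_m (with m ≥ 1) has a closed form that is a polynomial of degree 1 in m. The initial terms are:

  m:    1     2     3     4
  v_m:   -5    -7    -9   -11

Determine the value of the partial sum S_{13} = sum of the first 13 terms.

1st diffs: -2, -2, -2 (constant).
So v_m = -2m - 3.
Continuing: …, -13, -15, -17, -19, …, v_{13} = -29.
Summing m = 1..13 (13 terms) gives -221.

-221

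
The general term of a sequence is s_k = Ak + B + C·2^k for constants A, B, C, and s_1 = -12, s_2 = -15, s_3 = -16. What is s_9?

458

The three given values yield: A + B + 2C = -12; 2A + B + 4C = -15; 3A + B + 8C = -16.
Subtracting the first from the second: A + 2C = -3.
Subtracting the second from the third: A + 4C = -1.
Solving: C = 1, A = -5, then B = -9.
Therefore s_9 = -45 + (-9) + 1·512 = 458.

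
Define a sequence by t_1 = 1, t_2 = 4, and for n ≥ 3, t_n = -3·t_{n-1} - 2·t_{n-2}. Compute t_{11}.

-5114

Step forward from the initial values:
t_3 = -14, t_4 = 34, t_5 = -74, t_6 = 154, t_7 = -314, t_8 = 634, t_9 = -1274, t_{10} = 2554, t_{11} = -5114.
(Characteristic roots are -1 and -2.)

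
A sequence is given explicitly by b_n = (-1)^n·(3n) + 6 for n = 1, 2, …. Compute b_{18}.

60

(-1)^18 = 1; 3n at n=18 is 54; so b_{18} = 60.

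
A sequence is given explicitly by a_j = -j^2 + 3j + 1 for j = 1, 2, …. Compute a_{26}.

a_{26} = -1·26^2 + 3·26 + 1 = -597.

-597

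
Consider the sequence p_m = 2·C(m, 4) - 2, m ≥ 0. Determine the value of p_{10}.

C(10, 4) = 210, so p_{10} = 418.

418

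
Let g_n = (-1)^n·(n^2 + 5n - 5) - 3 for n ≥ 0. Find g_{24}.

688

(-1)^24 = 1; n^2 + 5n - 5 at n=24 is 691; so g_{24} = 688.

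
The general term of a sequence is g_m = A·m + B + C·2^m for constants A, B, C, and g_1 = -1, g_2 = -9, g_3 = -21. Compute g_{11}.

Write the equations: A + B + 2C = -1; 2A + B + 4C = -9; 3A + B + 8C = -21.
Subtracting the first from the second: A + 2C = -8.
Subtracting the second from the third: A + 4C = -12.
Solving: C = -2, A = -4, then B = 7.
Therefore g_{11} = -44 + 7 + (-2)·2048 = -4133.

-4133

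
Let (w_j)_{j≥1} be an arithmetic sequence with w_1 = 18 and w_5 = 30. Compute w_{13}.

54

Common difference d = (30 - 18) / (5 - 1) = 3.
w_j = 18 + (j - 1)·3.
w_{13} = 18 + 12·3 = 54.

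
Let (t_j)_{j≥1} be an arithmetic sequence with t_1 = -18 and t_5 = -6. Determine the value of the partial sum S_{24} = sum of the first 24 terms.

Common difference d = (-6 - (-18)) / (5 - 1) = 3.
t_j = -18 + (j - 1)·3.
t_{24} = 51; S = 24·(-18 + 51)/2 = 396.

396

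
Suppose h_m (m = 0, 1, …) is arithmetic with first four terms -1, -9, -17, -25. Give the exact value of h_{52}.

-417

Common difference d = -8.
h_m = -1 + (m - 0)·(-8).
h_{52} = -1 + 52·(-8) = -417.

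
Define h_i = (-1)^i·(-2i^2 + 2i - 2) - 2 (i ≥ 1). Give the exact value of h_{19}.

684

(-1)^19 = -1; -2i^2 + 2i - 2 at i=19 is -686; so h_{19} = 684.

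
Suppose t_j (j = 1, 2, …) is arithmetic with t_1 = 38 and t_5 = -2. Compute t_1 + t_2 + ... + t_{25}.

Common difference d = (-2 - 38) / (5 - 1) = -10.
t_j = 38 + (j - 1)·(-10).
t_{25} = -202; S = 25·(38 + (-202))/2 = -2050.

-2050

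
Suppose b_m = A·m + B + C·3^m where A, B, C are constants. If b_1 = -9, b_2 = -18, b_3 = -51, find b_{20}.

Write the equations: A + B + 3C = -9; 2A + B + 9C = -18; 3A + B + 27C = -51.
Subtracting the first from the second: A + 6C = -9.
Subtracting the second from the third: A + 18C = -33.
Solving: C = -2, A = 3, then B = -6.
Therefore b_{20} = 60 + (-6) + (-2)·3486784401 = -6973568748.

-6973568748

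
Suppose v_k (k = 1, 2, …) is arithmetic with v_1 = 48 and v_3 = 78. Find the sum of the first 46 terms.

Common difference d = (78 - 48) / (3 - 1) = 15.
v_k = 48 + (k - 1)·15.
v_{46} = 723; S = 46·(48 + 723)/2 = 17733.

17733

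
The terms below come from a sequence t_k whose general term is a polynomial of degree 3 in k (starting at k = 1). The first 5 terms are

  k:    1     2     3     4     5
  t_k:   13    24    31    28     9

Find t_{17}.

-3651

1st diffs: 11, 7, -3, -19.
2nd diffs: -4, -10, -16.
3rd diffs: -6, -6 (constant).
So t_k = -k^3 + 4k^2 + 6k + 4.
Evaluating at k = 17 gives t_{17} = -3651.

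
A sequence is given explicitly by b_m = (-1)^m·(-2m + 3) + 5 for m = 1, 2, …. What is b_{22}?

-36

(-1)^22 = 1; -2m + 3 at m=22 is -41; so b_{22} = -36.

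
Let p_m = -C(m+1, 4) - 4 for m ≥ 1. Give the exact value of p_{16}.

-2384

C(17, 4) = 2380, so p_{16} = -2384.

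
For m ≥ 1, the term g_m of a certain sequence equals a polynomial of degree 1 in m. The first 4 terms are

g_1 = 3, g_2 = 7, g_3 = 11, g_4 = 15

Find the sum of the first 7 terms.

1st diffs: 4, 4, 4 (constant).
So g_m = 4m - 1.
Continuing: 19, 23, 27.
Summing m = 1..7 (7 terms) gives 105.

105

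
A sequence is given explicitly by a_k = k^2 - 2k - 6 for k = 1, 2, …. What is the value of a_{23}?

477

a_{23} = 1·23^2 - 2·23 - 6 = 477.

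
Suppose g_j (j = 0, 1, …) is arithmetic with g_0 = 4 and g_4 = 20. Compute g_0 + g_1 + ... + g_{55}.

Common difference d = (20 - 4) / (4 - 0) = 4.
g_j = 4 + (j - 0)·4.
g_{55} = 224; S = 56·(4 + 224)/2 = 6384.

6384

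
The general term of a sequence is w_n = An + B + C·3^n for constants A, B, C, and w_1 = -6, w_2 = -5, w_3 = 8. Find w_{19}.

1162261368

Write the equations: A + B + 3C = -6; 2A + B + 9C = -5; 3A + B + 27C = 8.
Subtracting the first from the second: A + 6C = 1.
Subtracting the second from the third: A + 18C = 13.
Solving: C = 1, A = -5, then B = -4.
Therefore w_{19} = -95 + (-4) + 1·1162261467 = 1162261368.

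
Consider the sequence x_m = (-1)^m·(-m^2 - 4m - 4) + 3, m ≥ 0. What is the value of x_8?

-97

(-1)^8 = 1; -m^2 - 4m - 4 at m=8 is -100; so x_8 = -97.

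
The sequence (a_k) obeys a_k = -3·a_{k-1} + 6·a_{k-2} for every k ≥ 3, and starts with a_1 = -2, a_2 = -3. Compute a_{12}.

-496449

Step forward from the initial values:
a_3 = -3  a_4 = -9  a_5 = 9  a_6 = -81  a_7 = 297  a_8 = -1377  a_9 = 5913  a_{10} = -26001  a_{11} = 113481  a_{12} = -496449.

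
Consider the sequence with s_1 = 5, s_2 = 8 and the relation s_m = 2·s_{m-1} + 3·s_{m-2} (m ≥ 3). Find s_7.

2371

Step forward from the initial values:
s_3 = 31; s_4 = 86; s_5 = 265; s_6 = 788; s_7 = 2371.
(Characteristic roots are 3 and -1.)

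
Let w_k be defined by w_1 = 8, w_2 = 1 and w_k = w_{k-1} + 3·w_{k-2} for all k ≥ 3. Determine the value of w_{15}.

373705

w_3 = 25;  w_4 = 28;  w_5 = 103;  …;  w_{12} = 30499;  w_{13} = 70552;  w_{14} = 162049;  w_{15} = 373705.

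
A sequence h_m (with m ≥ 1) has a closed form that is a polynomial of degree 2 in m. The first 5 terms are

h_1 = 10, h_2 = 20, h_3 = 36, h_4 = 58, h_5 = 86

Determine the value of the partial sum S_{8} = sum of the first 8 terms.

696

1st diffs: 10, 16, 22, 28.
2nd diffs: 6, 6, 6 (constant).
Newton forward-difference form: h_m = 10 + 10·C(m-1,1) + 6·C(m-1,2).
Continuing: 120, 160, 206.
Summing m = 1..8 (8 terms) gives 696.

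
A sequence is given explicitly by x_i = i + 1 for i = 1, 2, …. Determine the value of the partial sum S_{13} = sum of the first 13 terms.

104

Over i = 1..13: Σi = 91.
Total = (1)·91 + (1)·13 = 104.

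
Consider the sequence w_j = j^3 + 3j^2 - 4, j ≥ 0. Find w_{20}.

w_{20} = 1·20^3 + 3·20^2 - 4 = 9196.

9196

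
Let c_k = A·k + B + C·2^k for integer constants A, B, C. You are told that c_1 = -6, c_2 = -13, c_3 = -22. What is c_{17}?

Plug in k = 1, 2, 3: A + B + 2C = -6; 2A + B + 4C = -13; 3A + B + 8C = -22.
Subtracting the first from the second: A + 2C = -7.
Subtracting the second from the third: A + 4C = -9.
Solving: C = -1, A = -5, then B = 1.
Hence c_{17} = -5·17 + 1 + (-1)·131072 = -131156.

-131156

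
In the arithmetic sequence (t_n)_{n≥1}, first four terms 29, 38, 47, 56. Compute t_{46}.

434

Common difference d = 9.
t_n = 29 + (n - 1)·9.
t_{46} = 29 + 45·9 = 434.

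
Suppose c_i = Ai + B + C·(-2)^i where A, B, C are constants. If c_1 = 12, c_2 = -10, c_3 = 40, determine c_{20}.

The three given values yield: A + B - 2C = 12; 2A + B + 4C = -10; 3A + B - 8C = 40.
Subtracting the first from the second: A + 6C = -22.
Subtracting the second from the third: A - 12C = 50.
Solving: C = -4, A = 2, then B = 2.
So c_i = 2·i + 2 + (-4)·(-2)^i; at i=20 this is -4194262.

-4194262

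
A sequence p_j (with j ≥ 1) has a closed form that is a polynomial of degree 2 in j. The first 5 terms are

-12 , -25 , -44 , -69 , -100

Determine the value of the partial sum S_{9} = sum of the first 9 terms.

1st diffs: -13, -19, -25, -31.
2nd diffs: -6, -6, -6 (constant).
So p_j = -3j^2 - 4j - 5.
Continuing: -137, -180, -229, -284.
Summing j = 1..9 (9 terms) gives -1080.

-1080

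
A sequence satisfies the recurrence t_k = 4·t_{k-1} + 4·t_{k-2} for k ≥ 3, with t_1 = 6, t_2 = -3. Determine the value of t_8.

21312

Step forward from the initial values:
t_3 = 12;  t_4 = 36;  t_5 = 192;  t_6 = 912;  t_7 = 4416;  t_8 = 21312.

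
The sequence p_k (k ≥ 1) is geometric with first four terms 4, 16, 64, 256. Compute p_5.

Common ratio r = 4.
p_k = 4·4^(k-1).
p_5 = 4·4^4 = 1024.

1024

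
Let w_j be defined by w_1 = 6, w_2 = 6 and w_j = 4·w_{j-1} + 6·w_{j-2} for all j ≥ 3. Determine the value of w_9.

1034592

Iterate the recurrence:
w_3 = 60; w_4 = 276; w_5 = 1464; w_6 = 7512; w_7 = 38832; w_8 = 200400; w_9 = 1034592.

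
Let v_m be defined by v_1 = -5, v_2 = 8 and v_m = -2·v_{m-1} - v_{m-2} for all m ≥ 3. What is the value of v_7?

Applying the relation repeatedly:
v_3 = -11; v_4 = 14; v_5 = -17; v_6 = 20; v_7 = -23.
(Characteristic roots are -1 and -1.)

-23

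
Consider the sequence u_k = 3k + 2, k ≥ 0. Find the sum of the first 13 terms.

Over k = 0..12: Σk = 78.
Total = (3)·78 + (2)·13 = 260.

260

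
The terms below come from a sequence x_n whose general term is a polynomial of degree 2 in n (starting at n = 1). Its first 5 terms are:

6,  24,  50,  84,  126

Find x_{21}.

1st diffs: 18, 26, 34, 42.
2nd diffs: 8, 8, 8 (constant).
Newton forward-difference form: x_n = 6 + 18·C(n-1,1) + 8·C(n-1,2).
At n = 21: n-1 = 20, so x_{21} = 6 + 360 + 1520 = 1886.

1886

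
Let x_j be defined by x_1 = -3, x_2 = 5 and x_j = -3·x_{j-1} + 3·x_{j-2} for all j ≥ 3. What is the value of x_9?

Compute successive terms:
x_3 = -24; x_4 = 87; x_5 = -333; x_6 = 1260; x_7 = -4779; x_8 = 18117; x_9 = -68688.

-68688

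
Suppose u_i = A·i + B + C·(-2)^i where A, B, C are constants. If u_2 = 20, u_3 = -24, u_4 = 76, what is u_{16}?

262204

The three given values yield: 2A + B + 4C = 20; 3A + B - 8C = -24; 4A + B + 16C = 76.
Subtracting the first from the second: A - 12C = -44.
Subtracting the second from the third: A + 24C = 100.
Solving: C = 4, A = 4, then B = -4.
Hence u_{16} = 4·16 + (-4) + 4·65536 = 262204.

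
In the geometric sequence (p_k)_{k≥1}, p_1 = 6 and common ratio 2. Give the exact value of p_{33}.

25769803776

p_k = 6·2^(k-1).
p_{33} = 6·2^32 = 25769803776.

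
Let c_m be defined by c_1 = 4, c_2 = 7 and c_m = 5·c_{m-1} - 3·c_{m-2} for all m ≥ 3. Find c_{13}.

47033636

Compute successive terms:
c_3 = 23;  c_4 = 94;  c_5 = 401;  …;  c_{10} = 590422;  c_{11} = 2540453;  c_{12} = 10930999;  c_{13} = 47033636.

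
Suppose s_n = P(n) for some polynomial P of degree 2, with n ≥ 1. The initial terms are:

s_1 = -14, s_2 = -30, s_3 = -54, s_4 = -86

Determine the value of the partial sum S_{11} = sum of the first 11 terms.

-2354

1st diffs: -16, -24, -32.
2nd diffs: -8, -8 (constant).
Newton forward-difference form: s_n = -14 + (-16)·C(n-1,1) + (-8)·C(n-1,2).
Continuing: …, -126, -174, -230, -294, …, s_{11} = -534.
Summing n = 1..11 (11 terms) gives -2354.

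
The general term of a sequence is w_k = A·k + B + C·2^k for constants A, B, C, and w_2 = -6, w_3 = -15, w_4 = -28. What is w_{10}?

-1066

Write the equations: 2A + B + 4C = -6; 3A + B + 8C = -15; 4A + B + 16C = -28.
Subtracting the first from the second: A + 4C = -9.
Subtracting the second from the third: A + 8C = -13.
Solving: C = -1, A = -5, then B = 8.
So w_k = -5·k + 8 + (-1)·2^k; at k=10 this is -1066.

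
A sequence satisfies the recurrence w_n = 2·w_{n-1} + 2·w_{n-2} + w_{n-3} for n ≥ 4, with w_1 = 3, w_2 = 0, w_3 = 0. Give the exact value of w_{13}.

Compute successive terms:
w_4 = 3; w_5 = 6; w_6 = 18; w_7 = 51; w_8 = 144; w_9 = 408; w_{10} = 1155; w_{11} = 3270; w_{12} = 9258; w_{13} = 26211.

26211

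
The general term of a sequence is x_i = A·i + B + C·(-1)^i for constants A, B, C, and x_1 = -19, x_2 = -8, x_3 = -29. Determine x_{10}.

The three given values yield: A + B - C = -19; 2A + B + C = -8; 3A + B - C = -29.
Subtracting the first from the second: A + 2C = 11.
Subtracting the second from the third: A - 2C = -21.
Solving: C = 8, A = -5, then B = -6.
Therefore x_{10} = -50 + (-6) + 8·1 = -48.

-48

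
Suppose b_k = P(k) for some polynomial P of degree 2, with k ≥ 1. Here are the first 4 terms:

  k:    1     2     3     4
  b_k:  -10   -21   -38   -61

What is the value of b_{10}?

-325

1st diffs: -11, -17, -23.
2nd diffs: -6, -6 (constant).
Newton forward-difference form: b_k = -10 + (-11)·C(k-1,1) + (-6)·C(k-1,2).
At k = 10: k-1 = 9, so b_{10} = -10 - 99 - 216 = -325.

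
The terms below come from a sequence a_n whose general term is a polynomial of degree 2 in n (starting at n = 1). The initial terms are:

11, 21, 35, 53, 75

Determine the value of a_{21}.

1st diffs: 10, 14, 18, 22.
2nd diffs: 4, 4, 4 (constant).
So a_n = 2n^2 + 4n + 5.
Evaluating at n = 21 gives a_{21} = 971.

971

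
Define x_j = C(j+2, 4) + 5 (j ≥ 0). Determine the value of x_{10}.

500

C(12, 4) = 495, so x_{10} = 500.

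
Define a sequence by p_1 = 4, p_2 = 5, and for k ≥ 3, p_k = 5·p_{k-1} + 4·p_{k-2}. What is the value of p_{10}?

7762385

Iterate the recurrence:
p_3 = 41;  p_4 = 225;  p_5 = 1289;  p_6 = 7345;  p_7 = 41881;  p_8 = 238785;  p_9 = 1361449;  p_{10} = 7762385.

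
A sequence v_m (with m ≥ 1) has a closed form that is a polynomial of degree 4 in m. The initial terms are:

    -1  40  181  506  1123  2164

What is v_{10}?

14048

1st diffs: 41, 141, 325, 617, 1041.
2nd diffs: 100, 184, 292, 424.
3rd diffs: 84, 108, 132.
4th diffs: 24, 24 (constant).
Newton forward-difference form: v_m = -1 + 41·C(m-1,1) + 100·C(m-1,2) + 84·C(m-1,3) + 24·C(m-1,4).
At m = 10: m-1 = 9, so v_{10} = -1 + 369 + 3600 + 7056 + 3024 = 14048.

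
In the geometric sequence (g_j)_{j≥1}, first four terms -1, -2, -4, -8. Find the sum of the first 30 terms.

Common ratio r = 2.
g_j = (-1)·2^(j-1).
S = (-1)·(2^30 - 1)/(2 - 1) = (-1)·(1073741824 - 1)/(1) = -1073741823.

-1073741823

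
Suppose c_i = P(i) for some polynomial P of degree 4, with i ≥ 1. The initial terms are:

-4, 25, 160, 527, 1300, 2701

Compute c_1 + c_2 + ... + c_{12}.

125572

1st diffs: 29, 135, 367, 773, 1401.
2nd diffs: 106, 232, 406, 628.
3rd diffs: 126, 174, 222.
4th diffs: 48, 48 (constant).
So c_i = 2i^4 + i^3 - 3i^2 + i - 5.
Continuing: …, 5000, 8515, 13612, 20705, …, c_{12} = 42775.
Summing i = 1..12 (12 terms) gives 125572.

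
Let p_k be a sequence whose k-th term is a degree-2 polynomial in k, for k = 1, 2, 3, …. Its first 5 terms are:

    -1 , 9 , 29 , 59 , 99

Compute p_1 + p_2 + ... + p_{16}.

1st diffs: 10, 20, 30, 40.
2nd diffs: 10, 10, 10 (constant).
Newton forward-difference form: p_k = -1 + 10·C(k-1,1) + 10·C(k-1,2).
Continuing: …, 149, 209, 279, 359, …, p_{16} = 1199.
Summing k = 1..16 (16 terms) gives 6784.

6784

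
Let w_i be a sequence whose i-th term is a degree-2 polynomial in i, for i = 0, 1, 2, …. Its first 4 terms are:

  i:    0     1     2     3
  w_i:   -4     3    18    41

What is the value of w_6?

1st diffs: 7, 15, 23.
2nd diffs: 8, 8 (constant).
Newton forward-difference form: w_i = -4 + 7·C(i,1) + 8·C(i,2).
At i = 6: i = 6, so w_6 = -4 + 42 + 120 = 158.

158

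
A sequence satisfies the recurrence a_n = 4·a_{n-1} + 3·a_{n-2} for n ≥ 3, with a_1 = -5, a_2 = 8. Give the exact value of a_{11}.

Step forward from the initial values:
a_3 = 17;  a_4 = 92;  a_5 = 419;  a_6 = 1952;  a_7 = 9065;  a_8 = 42116;  a_9 = 195659;  a_{10} = 908984;  a_{11} = 4222913.

4222913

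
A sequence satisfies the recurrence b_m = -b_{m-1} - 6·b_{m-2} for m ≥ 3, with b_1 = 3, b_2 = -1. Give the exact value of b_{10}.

-9337

Iterate the recurrence:
b_3 = -17;  b_4 = 23;  b_5 = 79;  b_6 = -217;  b_7 = -257;  b_8 = 1559;  b_9 = -17;  b_{10} = -9337.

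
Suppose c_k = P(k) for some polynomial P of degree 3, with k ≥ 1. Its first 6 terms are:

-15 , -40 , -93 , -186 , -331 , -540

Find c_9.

1st diffs: -25, -53, -93, -145, -209.
2nd diffs: -28, -40, -52, -64.
3rd diffs: -12, -12, -12 (constant).
So c_k = -2k^3 - 2k^2 - 5k - 6.
Evaluating at k = 9 gives c_9 = -1671.

-1671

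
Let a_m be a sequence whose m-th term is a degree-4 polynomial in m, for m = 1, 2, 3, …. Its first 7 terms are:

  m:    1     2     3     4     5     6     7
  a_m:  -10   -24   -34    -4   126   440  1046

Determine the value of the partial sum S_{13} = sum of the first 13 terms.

1st diffs: -14, -10, 30, 130, 314, 606.
2nd diffs: 4, 40, 100, 184, 292.
3rd diffs: 36, 60, 84, 108.
4th diffs: 24, 24, 24 (constant).
So a_m = m^4 - 4m^3 + m^2 - 4m - 4.
Continuing: …, 2076, 3686, 6056, 9390, …, a_{13} = 19886.
Summing m = 1..13 (13 terms) gives 56550.

56550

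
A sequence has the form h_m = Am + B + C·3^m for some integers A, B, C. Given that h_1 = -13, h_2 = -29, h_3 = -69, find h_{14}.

At m = 1, 2, 3: A + B + 3C = -13; 2A + B + 9C = -29; 3A + B + 27C = -69.
Subtracting the first from the second: A + 6C = -16.
Subtracting the second from the third: A + 18C = -40.
Solving: C = -2, A = -4, then B = -3.
Hence h_{14} = -4·14 + (-3) + (-2)·4782969 = -9565997.

-9565997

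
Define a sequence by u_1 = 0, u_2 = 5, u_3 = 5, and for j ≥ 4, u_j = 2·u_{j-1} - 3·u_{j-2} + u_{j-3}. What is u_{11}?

Applying the relation repeatedly:
u_4 = -5; u_5 = -20; u_6 = -20; u_7 = 15; u_8 = 70; u_9 = 75; u_{10} = -45; u_{11} = -245.

-245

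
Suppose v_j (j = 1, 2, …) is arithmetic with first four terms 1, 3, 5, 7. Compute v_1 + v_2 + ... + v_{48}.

Common difference d = 2.
v_j = 1 + (j - 1)·2.
v_{48} = 95; S = 48·(1 + 95)/2 = 2304.

2304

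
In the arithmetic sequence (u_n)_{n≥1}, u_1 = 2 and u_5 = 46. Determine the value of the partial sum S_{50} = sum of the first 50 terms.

Common difference d = (46 - 2) / (5 - 1) = 11.
u_n = 2 + (n - 1)·11.
u_{50} = 541; S = 50·(2 + 541)/2 = 13575.

13575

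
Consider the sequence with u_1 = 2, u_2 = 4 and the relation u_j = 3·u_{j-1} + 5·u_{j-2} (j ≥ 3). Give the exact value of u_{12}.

8342006

u_3 = 22;  u_4 = 86;  u_5 = 368;  u_6 = 1534;  u_7 = 6442;  u_8 = 26996;  u_9 = 113198;  u_{10} = 474574;  u_{11} = 1989712;  u_{12} = 8342006.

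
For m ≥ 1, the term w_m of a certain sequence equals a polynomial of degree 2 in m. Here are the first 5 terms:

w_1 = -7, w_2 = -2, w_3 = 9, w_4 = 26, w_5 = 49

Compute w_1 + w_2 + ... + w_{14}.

2541

1st diffs: 5, 11, 17, 23.
2nd diffs: 6, 6, 6 (constant).
So w_m = 3m^2 - 4m - 6.
Continuing: …, 78, 113, 154, 201, …, w_{14} = 526.
Summing m = 1..14 (14 terms) gives 2541.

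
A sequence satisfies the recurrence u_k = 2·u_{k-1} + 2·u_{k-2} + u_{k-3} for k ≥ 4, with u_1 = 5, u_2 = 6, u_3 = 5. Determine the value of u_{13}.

290725

Compute successive terms:
u_4 = 27  u_5 = 70  u_6 = 199  u_7 = 565  u_8 = 1598  u_9 = 4525  u_{10} = 12811  u_{11} = 36270  u_{12} = 102687  u_{13} = 290725.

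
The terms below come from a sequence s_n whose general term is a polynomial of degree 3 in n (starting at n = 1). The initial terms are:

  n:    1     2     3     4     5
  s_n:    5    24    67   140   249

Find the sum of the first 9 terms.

1st diffs: 19, 43, 73, 109.
2nd diffs: 24, 30, 36.
3rd diffs: 6, 6 (constant).
So s_n = n^3 + 6n^2 - 6n + 4.
Continuing: 400, 599, 852, 1165.
Summing n = 1..9 (9 terms) gives 3501.

3501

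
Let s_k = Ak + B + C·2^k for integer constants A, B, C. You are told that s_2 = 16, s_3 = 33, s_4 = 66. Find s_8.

1030

Plug in k = 2, 3, 4: 2A + B + 4C = 16; 3A + B + 8C = 33; 4A + B + 16C = 66.
Subtracting the first from the second: A + 4C = 17.
Subtracting the second from the third: A + 8C = 33.
Solving: C = 4, A = 1, then B = -2.
Hence s_8 = 1·8 + (-2) + 4·256 = 1030.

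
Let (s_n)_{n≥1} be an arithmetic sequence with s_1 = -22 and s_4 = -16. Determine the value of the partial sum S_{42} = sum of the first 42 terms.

Common difference d = (-16 - (-22)) / (4 - 1) = 2.
s_n = -22 + (n - 1)·2.
s_{42} = 60; S = 42·(-22 + 60)/2 = 798.

798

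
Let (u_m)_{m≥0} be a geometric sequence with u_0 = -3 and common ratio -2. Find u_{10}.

u_m = (-3)·(-2)^(m-0).
u_{10} = (-3)·(-2)^10 = -3072.

-3072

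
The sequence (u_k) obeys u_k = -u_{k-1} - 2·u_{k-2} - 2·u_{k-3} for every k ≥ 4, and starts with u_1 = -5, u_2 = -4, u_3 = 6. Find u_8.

44

Compute successive terms:
u_4 = 12;  u_5 = -16;  u_6 = -20;  u_7 = 28;  u_8 = 44.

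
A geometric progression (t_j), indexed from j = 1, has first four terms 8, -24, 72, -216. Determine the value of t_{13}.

4251528

Common ratio r = -3.
t_j = 8·(-3)^(j-1).
t_{13} = 8·(-3)^12 = 4251528.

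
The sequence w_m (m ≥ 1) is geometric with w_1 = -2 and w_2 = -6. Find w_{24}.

Common ratio r = 3.
w_m = (-2)·3^(m-1).
w_{24} = (-2)·3^23 = -188286357654.

-188286357654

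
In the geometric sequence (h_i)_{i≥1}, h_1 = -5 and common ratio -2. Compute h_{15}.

h_i = (-5)·(-2)^(i-1).
h_{15} = (-5)·(-2)^14 = -81920.

-81920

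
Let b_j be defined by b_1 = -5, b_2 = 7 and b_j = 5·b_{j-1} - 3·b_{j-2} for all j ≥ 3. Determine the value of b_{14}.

Applying the relation repeatedly:
b_3 = 50;  b_4 = 229;  b_5 = 995;  …;  b_{11} = 6326015;  b_{12} = 27219424;  b_{13} = 117119075;  b_{14} = 503937103.

503937103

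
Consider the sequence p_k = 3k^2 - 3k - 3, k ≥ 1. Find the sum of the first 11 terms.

Over k = 1..11: Σk = 66, Σk² = 506.
Total = (3)·506 + (-3)·66 + (-3)·11 = 1287.

1287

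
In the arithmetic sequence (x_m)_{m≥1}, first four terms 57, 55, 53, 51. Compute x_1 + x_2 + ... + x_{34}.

Common difference d = -2.
x_m = 57 + (m - 1)·(-2).
x_{34} = -9; S = 34·(57 + (-9))/2 = 816.

816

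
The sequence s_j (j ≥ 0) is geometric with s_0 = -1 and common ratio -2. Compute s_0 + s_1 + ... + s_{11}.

1365

s_j = (-1)·(-2)^(j-0).
S = (-1)·((-2)^12 - 1)/(-2 - 1) = (-1)·(4096 - 1)/(-3) = 1365.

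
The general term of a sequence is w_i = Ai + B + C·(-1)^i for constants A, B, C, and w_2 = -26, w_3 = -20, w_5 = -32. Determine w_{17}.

The three given values yield: 2A + B + C = -26; 3A + B - C = -20; 5A + B - C = -32.
Subtracting the first from the second: A - 2C = 6.
Subtracting the second from the third: 2A = -12.
Solving: C = -6, A = -6, then B = -8.
Hence w_{17} = -6·17 + (-8) + (-6)·(-1) = -104.

-104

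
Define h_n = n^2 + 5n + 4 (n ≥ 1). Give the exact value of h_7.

h_7 = 1·7^2 + 5·7 + 4 = 88.

88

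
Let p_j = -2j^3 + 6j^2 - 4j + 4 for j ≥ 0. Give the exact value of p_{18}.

-9788

p_{18} = -2·18^3 + 6·18^2 - 4·18 + 4 = -9788.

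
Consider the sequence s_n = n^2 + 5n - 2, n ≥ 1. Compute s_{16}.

334

s_{16} = 1·16^2 + 5·16 - 2 = 334.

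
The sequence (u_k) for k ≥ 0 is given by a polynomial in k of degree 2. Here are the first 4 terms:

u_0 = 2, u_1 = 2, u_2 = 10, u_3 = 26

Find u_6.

122

1st diffs: 0, 8, 16.
2nd diffs: 8, 8 (constant).
Newton forward-difference form: u_k = 2 + 8·C(k,2).
At k = 6: k = 6, so u_6 = 2 + 120 = 122.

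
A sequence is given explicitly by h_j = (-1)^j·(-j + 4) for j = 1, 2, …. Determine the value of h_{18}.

-14

(-1)^18 = 1; -j + 4 at j=18 is -14; so h_{18} = -14.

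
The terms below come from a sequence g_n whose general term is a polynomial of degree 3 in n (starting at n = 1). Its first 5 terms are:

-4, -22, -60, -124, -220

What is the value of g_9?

1st diffs: -18, -38, -64, -96.
2nd diffs: -20, -26, -32.
3rd diffs: -6, -6 (constant).
Newton forward-difference form: g_n = -4 + (-18)·C(n-1,1) + (-20)·C(n-1,2) + (-6)·C(n-1,3).
At n = 9: n-1 = 8, so g_9 = -4 - 144 - 560 - 336 = -1044.

-1044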